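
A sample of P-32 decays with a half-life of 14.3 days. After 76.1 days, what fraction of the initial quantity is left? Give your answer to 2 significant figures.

n = 76.1/14.3 ≈ 5.3217 half-lives.
Fraction remaining = (1/2)^5.3217 ≈ 0.025004.

0.025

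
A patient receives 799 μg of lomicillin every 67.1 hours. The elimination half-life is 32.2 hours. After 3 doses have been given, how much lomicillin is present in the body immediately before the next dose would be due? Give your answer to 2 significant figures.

The 3 doses were given 201.3, 134.2, 67.1 hours ago.
Total = 799·(1/2)^(201.3/32.2) + 799·(1/2)^(134.2/32.2) + 799·(1/2)^(67.1/32.2)
      = 10.487 + 44.457 + 188.47 ≈ 243.42 μg.

240 μg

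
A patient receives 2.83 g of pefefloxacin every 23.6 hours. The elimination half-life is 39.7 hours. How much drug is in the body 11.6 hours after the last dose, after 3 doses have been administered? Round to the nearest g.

5 g

The 3 doses were given 58.8, 35.2, 11.6 hours ago.
Total = 2.83·(1/2)^(58.8/39.7) + 2.83·(1/2)^(35.2/39.7) + 2.83·(1/2)^(11.6/39.7)
      = 1.0137 + 1.5307 + 2.3111 ≈ 4.8556 g.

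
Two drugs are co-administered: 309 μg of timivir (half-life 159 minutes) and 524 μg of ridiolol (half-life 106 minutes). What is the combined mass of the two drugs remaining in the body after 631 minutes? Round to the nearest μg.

timivir: 309 × (1/2)^(631/159) = 309 × (1/2)^3.9686 ≈ 19.738 μg.
ridiolol: 524 × (1/2)^(631/106) = 524 × (1/2)^5.9528 ≈ 8.4596 μg.
Total = 19.738 + 8.4596 ≈ 28.198 μg.

28 μg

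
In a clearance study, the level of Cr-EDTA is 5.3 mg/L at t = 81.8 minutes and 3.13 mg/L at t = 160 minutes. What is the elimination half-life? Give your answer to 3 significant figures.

103 minutes

Over Δt = 160 − 81.8 = 78.2 minutes, the level fell by a factor of 5.3/3.13 ≈ 1.6933.
n = log₂(1.6933) ≈ 0.75983 half-lives, so t½ = 78.2/0.75983 ≈ 102.92 minutes.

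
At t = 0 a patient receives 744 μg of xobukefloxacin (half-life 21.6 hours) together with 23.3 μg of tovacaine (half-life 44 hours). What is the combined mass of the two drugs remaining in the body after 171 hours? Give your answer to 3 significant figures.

xobukefloxacin: 744 × (1/2)^(171/21.6) = 744 × (1/2)^7.9167 ≈ 3.0791 μg.
tovacaine: 23.3 × (1/2)^(171/44) = 23.3 × (1/2)^3.8864 ≈ 1.5756 μg.
Total = 3.0791 + 1.5756 ≈ 4.6547 μg.

4.65 μg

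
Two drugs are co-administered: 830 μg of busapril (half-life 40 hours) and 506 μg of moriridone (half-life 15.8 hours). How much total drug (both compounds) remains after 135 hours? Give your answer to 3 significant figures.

81.4 μg

busapril: 830 × (1/2)^(135/40) = 830 × (1/2)^3.375 ≈ 80.002 μg.
moriridone: 506 × (1/2)^(135/15.8) = 506 × (1/2)^8.5443 ≈ 1.3554 μg.
Total = 80.002 + 1.3554 ≈ 81.358 μg.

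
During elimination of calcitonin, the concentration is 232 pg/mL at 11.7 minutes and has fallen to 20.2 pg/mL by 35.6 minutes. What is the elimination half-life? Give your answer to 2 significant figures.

Over Δt = 35.6 − 11.7 = 23.9 minutes, the level fell by a factor of 232/20.2 ≈ 11.485.
n = log₂(11.485) ≈ 3.5217 half-lives, so t½ = 23.9/3.5217 ≈ 6.7865 minutes.

6.8 minutes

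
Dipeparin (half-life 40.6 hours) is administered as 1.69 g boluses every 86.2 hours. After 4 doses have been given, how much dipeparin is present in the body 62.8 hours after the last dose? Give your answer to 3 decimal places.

0.749 g

The 4 doses were given 321.4, 235.2, 149, 62.8 hours ago.
Total = 1.69·(1/2)^(321.4/40.6) + 1.69·(1/2)^(235.2/40.6) + 1.69·(1/2)^(149/40.6) + 1.69·(1/2)^(62.8/40.6)
      = 0.0069961 + 0.030478 + 0.13278 + 0.57843 ≈ 0.74869 g.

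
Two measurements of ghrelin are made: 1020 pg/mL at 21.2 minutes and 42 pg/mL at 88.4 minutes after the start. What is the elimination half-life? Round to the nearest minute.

Over Δt = 88.4 − 21.2 = 67.2 minutes, the level fell by a factor of 1020/42 ≈ 24.286.
n = log₂(24.286) ≈ 4.602 half-lives, so t½ = 67.2/4.602 ≈ 14.602 minutes.

15 minutes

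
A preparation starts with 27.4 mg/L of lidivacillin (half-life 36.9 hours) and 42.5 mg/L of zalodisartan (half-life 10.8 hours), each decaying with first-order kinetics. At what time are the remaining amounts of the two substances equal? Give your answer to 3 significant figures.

9.67 hours

Set 27.4·(1/2)^(t/36.9) = 42.5·(1/2)^(t/10.8).
Taking log₂: log₂(27.4/42.5) = t·(1/36.9 − 1/10.8).
log₂(0.64471) = -0.63329; 1/36.9 − 1/10.8 = -0.065492.
t = -0.63329 / -0.065492 ≈ 9.6696 hours.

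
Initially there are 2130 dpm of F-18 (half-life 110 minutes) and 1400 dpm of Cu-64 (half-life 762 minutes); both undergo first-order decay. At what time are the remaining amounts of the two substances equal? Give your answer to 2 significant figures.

Set 2130·(1/2)^(t/110) = 1400·(1/2)^(t/762).
Taking log₂: log₂(2130/1400) = t·(1/110 − 1/762).
log₂(1.5214) = 0.60543; 1/110 − 1/762 = 0.0077786.
t = 0.60543 / 0.0077786 ≈ 77.833 minutes.

78 minutes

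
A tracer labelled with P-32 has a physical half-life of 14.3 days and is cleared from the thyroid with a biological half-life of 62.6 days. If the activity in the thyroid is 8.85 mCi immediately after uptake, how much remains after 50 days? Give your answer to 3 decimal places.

1/t_eff = 1/t_phys + 1/t_biol = 1/14.3 + 1/62.6 = 0.085905 per day.
t_eff = 14.3 × 62.6 / (14.3 + 62.6) ≈ 11.641 days.
Remaining = 8.85 × (1/2)^(50/11.641) = 8.85 × (1/2)^4.2952 ≈ 0.45077 mCi.

0.451 mCi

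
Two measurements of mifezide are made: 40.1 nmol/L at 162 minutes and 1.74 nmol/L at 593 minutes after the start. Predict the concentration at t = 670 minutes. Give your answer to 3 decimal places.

0.993 nmol/L

Over Δt = 593 − 162 = 431 minutes, the level fell by a factor of 40.1/1.74 ≈ 23.046.
n = log₂(23.046) ≈ 4.5264 half-lives, so t½ = 431/4.5264 ≈ 95.218 minutes.
From t = 593 to t = 670: 1.74 × (1/2)^((670−593)/95.218) ≈ 0.99338 nmol/L.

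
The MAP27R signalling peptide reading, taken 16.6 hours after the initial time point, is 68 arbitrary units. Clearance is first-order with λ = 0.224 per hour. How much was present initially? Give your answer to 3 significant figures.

t½ = ln 2 / λ = 0.69315 / 0.224 ≈ 3.0944 hours.
Number of half-lives elapsed: n = 16.6/3.0944 ≈ 5.3645.
A₀ = A × 2^n = 68 × 2^5.3645 = 68 × 41.198 ≈ 2801.5 arbitrary units.

2800 arbitrary units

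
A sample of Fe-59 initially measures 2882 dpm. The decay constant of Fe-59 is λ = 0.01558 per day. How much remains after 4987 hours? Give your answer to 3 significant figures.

113 dpm

t½ = ln 2 / λ = 0.69315 / 0.01558 ≈ 44.49 days.
Convert the elapsed time: 4987 hours = 207.792 days.
Number of half-lives: n = 207.792/44.49 ≈ 4.6706.
Remaining = 2882 × (1/2)^4.6706 = 2882 × 0.039266 ≈ 113.16 dpm.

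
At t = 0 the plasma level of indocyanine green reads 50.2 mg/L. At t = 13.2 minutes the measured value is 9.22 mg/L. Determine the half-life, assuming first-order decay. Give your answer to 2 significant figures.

A/A₀ = 9.22/50.2 ≈ 0.18367.
n = log₂(5.4447) ≈ 2.4448 half-lives elapsed in 13.2 minutes.
t½ = 13.2/2.4448 ≈ 5.3991 minutes.

5.4 minutes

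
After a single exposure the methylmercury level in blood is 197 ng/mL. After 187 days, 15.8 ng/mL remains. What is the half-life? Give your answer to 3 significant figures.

A/A₀ = 15.8/197 ≈ 0.080203.
n = log₂(12.468) ≈ 3.6402 half-lives elapsed in 187 days.
t½ = 187/3.6402 ≈ 51.371 days.

51.4 days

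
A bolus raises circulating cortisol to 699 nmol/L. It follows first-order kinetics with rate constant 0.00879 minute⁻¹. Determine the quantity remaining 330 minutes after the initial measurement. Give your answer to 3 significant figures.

t½ = ln 2 / λ = 0.69315 / 0.00879 ≈ 78.856 minutes.
Number of half-lives: n = 330/78.856 ≈ 4.1848.
Remaining = 699 × (1/2)^4.1848 = 699 × 0.054985 ≈ 38.434 nmol/L.

38.4 nmol/L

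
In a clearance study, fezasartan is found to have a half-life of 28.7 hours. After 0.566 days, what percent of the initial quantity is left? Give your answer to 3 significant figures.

0.566 days = 13.584 hours.
n = 13.584/28.7 ≈ 0.47331 half-lives.
Fraction remaining = (1/2)^0.47331 ≈ 0.72031, i.e. 72.031%.

72.0%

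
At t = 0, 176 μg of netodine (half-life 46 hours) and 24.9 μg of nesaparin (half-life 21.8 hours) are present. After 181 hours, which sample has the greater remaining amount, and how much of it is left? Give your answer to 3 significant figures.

netodine, 11.5 μg

netodine: 176 × (1/2)^3.9348 ≈ 11.509 μg.
nesaparin: 24.9 × (1/2)^8.3028 ≈ 0.078854 μg.
Netodine has more remaining, at ≈ 11.509 μg.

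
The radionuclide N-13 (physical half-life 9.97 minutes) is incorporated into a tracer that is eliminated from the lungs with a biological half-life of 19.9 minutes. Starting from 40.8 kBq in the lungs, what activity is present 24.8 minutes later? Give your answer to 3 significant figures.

1/t_eff = 1/t_phys + 1/t_biol = 1/9.97 + 1/19.9 = 0.15055 per minute.
t_eff = 9.97 × 19.9 / (9.97 + 19.9) ≈ 6.6422 minutes.
Remaining = 40.8 × (1/2)^(24.8/6.6422) = 40.8 × (1/2)^3.7337 ≈ 3.0669 kBq.

3.07 kBq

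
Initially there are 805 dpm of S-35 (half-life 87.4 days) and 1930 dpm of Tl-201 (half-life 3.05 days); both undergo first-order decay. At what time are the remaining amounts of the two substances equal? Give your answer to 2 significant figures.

Set 805·(1/2)^(t/87.4) = 1930·(1/2)^(t/3.05).
Taking log₂: log₂(805/1930) = t·(1/87.4 − 1/3.05).
log₂(0.4171) = -1.2615; 1/87.4 − 1/3.05 = -0.31643.
t = -1.2615 / -0.31643 ≈ 3.9868 days.

4.0 days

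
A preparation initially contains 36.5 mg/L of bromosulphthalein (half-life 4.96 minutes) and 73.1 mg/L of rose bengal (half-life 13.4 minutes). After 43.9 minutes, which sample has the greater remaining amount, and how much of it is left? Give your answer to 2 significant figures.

bromosulphthalein: 36.5 × (1/2)^8.8508 ≈ 0.079056 mg/L.
rose bengal: 73.1 × (1/2)^3.2761 ≈ 7.5458 mg/L.
Rose bengal has more remaining, at ≈ 7.5458 mg/L.

rose bengal, 7.5 mg/L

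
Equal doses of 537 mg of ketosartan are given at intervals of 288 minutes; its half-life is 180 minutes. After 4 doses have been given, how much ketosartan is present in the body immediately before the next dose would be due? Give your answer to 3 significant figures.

The 4 doses were given 1152, 864, 576, 288 minutes ago.
Total = 537·(1/2)^(1152/180) + 537·(1/2)^(864/180) + 537·(1/2)^(576/180) + 537·(1/2)^(288/180)
      = 6.3589 + 19.277 + 58.436 + 177.14 ≈ 261.22 mg.

261 mg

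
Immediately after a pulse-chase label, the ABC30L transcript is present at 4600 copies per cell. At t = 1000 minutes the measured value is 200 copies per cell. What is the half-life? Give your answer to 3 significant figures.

A/A₀ = 200/4600 ≈ 0.043478.
n = log₂(23) ≈ 4.5236 half-lives elapsed in 1000 minutes.
t½ = 1000/4.5236 ≈ 221.06 minutes.

221 minutes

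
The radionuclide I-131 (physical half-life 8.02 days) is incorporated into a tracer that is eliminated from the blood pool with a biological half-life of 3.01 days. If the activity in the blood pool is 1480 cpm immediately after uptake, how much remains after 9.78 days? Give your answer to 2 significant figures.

67 cpm

1/t_eff = 1/t_phys + 1/t_biol = 1/8.02 + 1/3.01 = 0.45691 per day.
t_eff = 8.02 × 3.01 / (8.02 + 3.01) ≈ 2.1886 days.
Remaining = 1480 × (1/2)^(9.78/2.1886) = 1480 × (1/2)^4.4686 ≈ 66.846 cpm.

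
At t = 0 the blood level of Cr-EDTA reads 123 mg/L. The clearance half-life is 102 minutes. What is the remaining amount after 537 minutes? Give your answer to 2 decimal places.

Number of half-lives: n = 537/102 ≈ 5.2647.
Remaining = 123 × (1/2)^5.2647 = 123 × 0.026012 ≈ 3.1994 mg/L.

3.20 mg/L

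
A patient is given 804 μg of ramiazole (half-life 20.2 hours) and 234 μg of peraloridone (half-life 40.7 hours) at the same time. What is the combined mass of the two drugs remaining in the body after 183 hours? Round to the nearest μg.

12 μg

ramiazole: 804 × (1/2)^(183/20.2) = 804 × (1/2)^9.0594 ≈ 1.507 μg.
peraloridone: 234 × (1/2)^(183/40.7) = 234 × (1/2)^4.4963 ≈ 10.368 μg.
Total = 1.507 + 10.368 ≈ 11.875 μg.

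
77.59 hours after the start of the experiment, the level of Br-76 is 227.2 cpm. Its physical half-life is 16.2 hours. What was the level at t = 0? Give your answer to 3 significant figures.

Number of half-lives elapsed: n = 77.59/16.2 ≈ 4.7895.
A₀ = A × 2^n = 227.2 × 2^4.7895 = 227.2 × 27.656 ≈ 6283.4 cpm.

6280 cpm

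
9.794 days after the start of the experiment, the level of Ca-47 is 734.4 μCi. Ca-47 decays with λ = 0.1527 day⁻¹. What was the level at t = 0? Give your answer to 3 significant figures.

t½ = ln 2 / λ = 0.69315 / 0.1527 ≈ 4.5393 days.
Number of half-lives elapsed: n = 9.794/4.5393 ≈ 2.1576.
A₀ = A × 2^n = 734.4 × 2^2.1576 = 734.4 × 4.4618 ≈ 3276.7 μCi.

3280 μCi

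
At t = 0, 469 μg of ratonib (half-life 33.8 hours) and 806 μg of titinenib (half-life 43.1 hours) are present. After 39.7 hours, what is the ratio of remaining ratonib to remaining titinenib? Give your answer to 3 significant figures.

0.488

ratonib: 469 × (1/2)^(39.7/33.8) = 469 × (1/2)^1.1746 ≈ 207.78 μg.
titinenib: 806 × (1/2)^(39.7/43.1) = 806 × (1/2)^0.92111 ≈ 425.65 μg.
Ratio ≈ 207.78 / 425.65 ≈ 0.48814.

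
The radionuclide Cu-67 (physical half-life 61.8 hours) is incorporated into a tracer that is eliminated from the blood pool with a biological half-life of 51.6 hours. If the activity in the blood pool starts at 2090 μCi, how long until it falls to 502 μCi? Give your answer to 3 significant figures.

1/t_eff = 1/t_phys + 1/t_biol = 1/61.8 + 1/51.6 = 0.035561 per hour.
t_eff = 61.8 × 51.6 / (61.8 + 51.6) ≈ 28.121 hours.
n = log₂(2090/502) ≈ 2.0577; t = 2.0577 × 28.121 ≈ 57.865 hours.

57.9 hours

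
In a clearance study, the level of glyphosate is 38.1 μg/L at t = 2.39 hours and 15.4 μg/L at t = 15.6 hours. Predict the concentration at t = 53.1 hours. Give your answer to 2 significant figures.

Over Δt = 15.6 − 2.39 = 13.21 hours, the level fell by a factor of 38.1/15.4 ≈ 2.474.
n = log₂(2.474) ≈ 1.3069 half-lives, so t½ = 13.21/1.3069 ≈ 10.108 hours.
From t = 15.6 to t = 53.1: 15.4 × (1/2)^((53.1−15.6)/10.108) ≈ 1.1769 μg/L.

1.2 μg/L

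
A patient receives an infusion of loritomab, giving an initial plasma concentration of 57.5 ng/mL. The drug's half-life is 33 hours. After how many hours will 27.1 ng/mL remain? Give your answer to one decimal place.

Fraction remaining = 27.1/57.5 ≈ 0.4713.
n = log₂(57.5/27.1) = ln(2.1218)/ln 2 ≈ 1.0853 half-lives.
t = n × t½ = 1.0853 × 33 ≈ 35.814 hours.

35.8 hours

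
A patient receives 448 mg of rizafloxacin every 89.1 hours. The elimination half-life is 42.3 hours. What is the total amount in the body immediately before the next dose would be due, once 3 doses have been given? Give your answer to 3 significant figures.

134 mg

The 3 doses were given 267.3, 178.2, 89.1 hours ago.
Total = 448·(1/2)^(267.3/42.3) + 448·(1/2)^(178.2/42.3) + 448·(1/2)^(89.1/42.3)
      = 5.6108 + 24.161 + 104.04 ≈ 133.81 mg.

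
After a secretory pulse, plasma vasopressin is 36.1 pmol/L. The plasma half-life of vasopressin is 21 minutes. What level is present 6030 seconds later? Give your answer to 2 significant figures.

1.3 pmol/L

Convert the elapsed time: 6030 seconds = 100.5 minutes.
Number of half-lives: n = 100.5/21 ≈ 4.7857.
Remaining = 36.1 × (1/2)^4.7857 = 36.1 × 0.036254 ≈ 1.3088 pmol/L.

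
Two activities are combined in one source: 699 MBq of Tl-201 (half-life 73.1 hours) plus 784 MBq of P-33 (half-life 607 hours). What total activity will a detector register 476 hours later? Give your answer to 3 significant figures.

463 MBq

Tl-201: 699 × (1/2)^(476/73.1) = 699 × (1/2)^6.5116 ≈ 7.6609 MBq.
P-33: 784 × (1/2)^(476/607) = 784 × (1/2)^0.78418 ≈ 455.25 MBq.
Total = 7.6609 + 455.25 ≈ 462.91 MBq.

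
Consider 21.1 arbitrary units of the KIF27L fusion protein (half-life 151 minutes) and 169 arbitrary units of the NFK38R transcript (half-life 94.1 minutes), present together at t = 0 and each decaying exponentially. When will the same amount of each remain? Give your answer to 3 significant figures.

Set 21.1·(1/2)^(t/151) = 169·(1/2)^(t/94.1).
Taking log₂: log₂(21.1/169) = t·(1/151 − 1/94.1).
log₂(0.12485) = -3.0017; 1/151 − 1/94.1 = -0.0040045.
t = -3.0017 / -0.0040045 ≈ 749.59 minutes.

750 minutes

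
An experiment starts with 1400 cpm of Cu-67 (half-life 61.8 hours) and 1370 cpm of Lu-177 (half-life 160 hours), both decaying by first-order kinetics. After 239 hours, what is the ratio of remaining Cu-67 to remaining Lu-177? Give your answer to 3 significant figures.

0.197

Cu-67: 1400 × (1/2)^(239/61.8) = 1400 × (1/2)^3.8673 ≈ 95.929 cpm.
Lu-177: 1370 × (1/2)^(239/160) = 1370 × (1/2)^1.4937 ≈ 486.47 cpm.
Ratio ≈ 95.929 / 486.47 ≈ 0.19719.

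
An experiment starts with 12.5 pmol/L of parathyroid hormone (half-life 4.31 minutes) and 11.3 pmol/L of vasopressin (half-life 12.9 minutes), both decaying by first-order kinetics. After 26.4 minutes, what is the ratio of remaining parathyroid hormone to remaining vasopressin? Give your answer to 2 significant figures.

0.065

parathyroid hormone: 12.5 × (1/2)^(26.4/4.31) = 12.5 × (1/2)^6.1253 ≈ 0.17907 pmol/L.
vasopressin: 11.3 × (1/2)^(26.4/12.9) = 11.3 × (1/2)^2.0465 ≈ 2.7354 pmol/L.
Ratio ≈ 0.17907 / 2.7354 ≈ 0.065463.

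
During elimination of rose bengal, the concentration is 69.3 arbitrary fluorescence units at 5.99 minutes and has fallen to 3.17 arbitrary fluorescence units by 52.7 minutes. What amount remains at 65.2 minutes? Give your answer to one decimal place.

Over Δt = 52.7 − 5.99 = 46.71 minutes, the level fell by a factor of 69.3/3.17 ≈ 21.861.
n = log₂(21.861) ≈ 4.4503 half-lives, so t½ = 46.71/4.4503 ≈ 10.496 minutes.
From t = 52.7 to t = 65.2: 3.17 × (1/2)^((65.2−52.7)/10.496) ≈ 1.3885 arbitrary fluorescence units.

1.4 arbitrary fluorescence units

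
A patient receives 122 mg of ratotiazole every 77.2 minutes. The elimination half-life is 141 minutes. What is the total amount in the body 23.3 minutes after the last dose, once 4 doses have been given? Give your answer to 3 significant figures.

269 mg

The 4 doses were given 254.9, 177.7, 100.5, 23.3 minutes ago.
Total = 122·(1/2)^(254.9/141) + 122·(1/2)^(177.7/141) + 122·(1/2)^(100.5/141) + 122·(1/2)^(23.3/141)
      = 34.846 + 50.93 + 74.438 + 108.8 ≈ 269.01 mg.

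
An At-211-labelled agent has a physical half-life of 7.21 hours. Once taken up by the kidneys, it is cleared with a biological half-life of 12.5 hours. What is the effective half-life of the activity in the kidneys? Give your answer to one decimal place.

1/t_eff = 1/t_phys + 1/t_biol = 1/7.21 + 1/12.5 = 0.2187 per hour.
t_eff = 7.21 × 12.5 / (7.21 + 12.5) ≈ 4.5726 hours.

4.6 hours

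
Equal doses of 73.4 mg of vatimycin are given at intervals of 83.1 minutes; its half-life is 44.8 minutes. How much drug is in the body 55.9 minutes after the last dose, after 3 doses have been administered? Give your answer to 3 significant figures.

The 3 doses were given 222.1, 139, 55.9 minutes ago.
Total = 73.4·(1/2)^(222.1/44.8) + 73.4·(1/2)^(139/44.8) + 73.4·(1/2)^(55.9/44.8)
      = 2.3622 + 8.5447 + 30.909 ≈ 41.816 mg.

41.8 mg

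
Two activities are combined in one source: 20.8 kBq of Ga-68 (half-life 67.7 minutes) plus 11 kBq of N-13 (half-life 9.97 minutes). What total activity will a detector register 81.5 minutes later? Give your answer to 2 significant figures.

9.1 kBq

Ga-68: 20.8 × (1/2)^(81.5/67.7) = 20.8 × (1/2)^1.2038 ≈ 9.0297 kBq.
N-13: 11 × (1/2)^(81.5/9.97) = 11 × (1/2)^8.1745 ≈ 0.038073 kBq.
Total = 9.0297 + 0.038073 ≈ 9.0677 kBq.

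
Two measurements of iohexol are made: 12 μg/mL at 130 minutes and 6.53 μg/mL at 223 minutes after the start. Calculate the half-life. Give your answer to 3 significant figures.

106 minutes

Over Δt = 223 − 130 = 93 minutes, the level fell by a factor of 12/6.53 ≈ 1.8377.
n = log₂(1.8377) ≈ 0.87788 half-lives, so t½ = 93/0.87788 ≈ 105.94 minutes.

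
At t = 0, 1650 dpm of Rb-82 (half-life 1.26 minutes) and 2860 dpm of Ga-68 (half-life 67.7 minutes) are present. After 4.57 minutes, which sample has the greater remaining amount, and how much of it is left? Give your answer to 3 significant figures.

Ga-68, 2730 dpm

Rb-82: 1650 × (1/2)^3.627 ≈ 133.55 dpm.
Ga-68: 2860 × (1/2)^0.067504 ≈ 2729.3 dpm.
Ga-68 has more remaining, at ≈ 2729.3 dpm.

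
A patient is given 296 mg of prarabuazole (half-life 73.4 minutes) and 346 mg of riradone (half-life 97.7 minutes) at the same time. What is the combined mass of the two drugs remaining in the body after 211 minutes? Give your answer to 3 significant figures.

prarabuazole: 296 × (1/2)^(211/73.4) = 296 × (1/2)^2.8747 ≈ 40.358 mg.
riradone: 346 × (1/2)^(211/97.7) = 346 × (1/2)^2.1597 ≈ 77.437 mg.
Total = 40.358 + 77.437 ≈ 117.8 mg.

118 mg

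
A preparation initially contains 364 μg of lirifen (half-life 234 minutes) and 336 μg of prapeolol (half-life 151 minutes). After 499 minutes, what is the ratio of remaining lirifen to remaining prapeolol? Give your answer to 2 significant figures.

2.4

lirifen: 364 × (1/2)^(499/234) = 364 × (1/2)^2.1325 ≈ 83.016 μg.
prapeolol: 336 × (1/2)^(499/151) = 336 × (1/2)^3.3046 ≈ 34.005 μg.
Ratio ≈ 83.016 / 34.005 ≈ 2.4413.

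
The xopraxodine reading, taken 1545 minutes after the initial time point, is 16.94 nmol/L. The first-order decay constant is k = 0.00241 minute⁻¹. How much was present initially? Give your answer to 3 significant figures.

701 nmol/L

t½ = ln 2 / k = 0.69315 / 0.00241 ≈ 287.61 minutes.
Number of half-lives elapsed: n = 1545/287.61 ≈ 5.3718.
A₀ = A × 2^n = 16.94 × 2^5.3718 = 16.94 × 41.407 ≈ 701.43 nmol/L.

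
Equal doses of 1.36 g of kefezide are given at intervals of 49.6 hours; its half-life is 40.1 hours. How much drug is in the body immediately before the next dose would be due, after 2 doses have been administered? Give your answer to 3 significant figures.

The 2 doses were given 99.2, 49.6 hours ago.
Total = 1.36·(1/2)^(99.2/40.1) + 1.36·(1/2)^(49.6/40.1)
      = 0.24482 + 0.57702 ≈ 0.82184 g.

0.822 g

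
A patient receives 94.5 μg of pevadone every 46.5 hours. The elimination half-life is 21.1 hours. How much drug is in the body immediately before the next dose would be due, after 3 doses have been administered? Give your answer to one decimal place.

The 3 doses were given 139.5, 93, 46.5 hours ago.
Total = 94.5·(1/2)^(139.5/21.1) + 94.5·(1/2)^(93/21.1) + 94.5·(1/2)^(46.5/21.1)
      = 0.96652 + 4.4526 + 20.513 ≈ 25.932 μg.

25.9 μg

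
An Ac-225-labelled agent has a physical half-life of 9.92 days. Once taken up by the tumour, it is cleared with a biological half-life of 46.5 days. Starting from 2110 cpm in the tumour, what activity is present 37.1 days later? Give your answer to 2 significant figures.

91 cpm

1/t_eff = 1/t_phys + 1/t_biol = 1/9.92 + 1/46.5 = 0.12231 per day.
t_eff = 9.92 × 46.5 / (9.92 + 46.5) ≈ 8.1758 days.
Remaining = 2110 × (1/2)^(37.1/8.1758) = 2110 × (1/2)^4.5378 ≈ 90.84 cpm.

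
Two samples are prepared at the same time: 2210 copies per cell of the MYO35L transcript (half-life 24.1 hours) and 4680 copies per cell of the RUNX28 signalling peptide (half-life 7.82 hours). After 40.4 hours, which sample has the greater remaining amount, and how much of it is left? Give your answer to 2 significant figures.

MYO35L transcript: 2210 × (1/2)^1.6763 ≈ 691.45 copies per cell.
RUNX28 signalling peptide: 4680 × (1/2)^5.1662 ≈ 130.33 copies per cell.
MYO35L transcript has more remaining, at ≈ 691.45 copies per cell.

MYO35L transcript, 690 copies per cell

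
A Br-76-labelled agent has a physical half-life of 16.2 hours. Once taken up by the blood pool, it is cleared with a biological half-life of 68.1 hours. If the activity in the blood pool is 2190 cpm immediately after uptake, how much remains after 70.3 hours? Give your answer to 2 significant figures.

1/t_eff = 1/t_phys + 1/t_biol = 1/16.2 + 1/68.1 = 0.076413 per hour.
t_eff = 16.2 × 68.1 / (16.2 + 68.1) ≈ 13.087 hours.
Remaining = 2190 × (1/2)^(70.3/13.087) = 2190 × (1/2)^5.3718 ≈ 52.889 cpm.

53 cpm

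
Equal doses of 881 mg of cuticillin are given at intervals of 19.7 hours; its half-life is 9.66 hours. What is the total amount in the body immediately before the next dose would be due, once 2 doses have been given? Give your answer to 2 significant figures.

270 mg

The 2 doses were given 39.4, 19.7 hours ago.
Total = 881·(1/2)^(39.4/9.66) + 881·(1/2)^(19.7/9.66)
      = 52.14 + 214.33 ≈ 266.47 mg.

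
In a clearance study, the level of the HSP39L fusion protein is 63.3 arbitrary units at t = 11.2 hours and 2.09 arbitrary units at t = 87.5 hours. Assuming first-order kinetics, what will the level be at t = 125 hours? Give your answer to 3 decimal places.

0.391 arbitrary units

Over Δt = 87.5 − 11.2 = 76.3 hours, the level fell by a factor of 63.3/2.09 ≈ 30.287.
n = log₂(30.287) ≈ 4.9206 half-lives, so t½ = 76.3/4.9206 ≈ 15.506 hours.
From t = 87.5 to t = 125: 2.09 × (1/2)^((125−87.5)/15.506) ≈ 0.39096 arbitrary units.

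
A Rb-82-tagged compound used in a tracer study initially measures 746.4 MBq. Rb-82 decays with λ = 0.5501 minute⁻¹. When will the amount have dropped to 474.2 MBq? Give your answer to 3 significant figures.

t½ = ln 2 / λ = 0.69315 / 0.5501 ≈ 1.26 minutes.
Fraction remaining = 474.2/746.4 ≈ 0.63532.
n = log₂(746.4/474.2) = ln(1.574)/ln 2 ≈ 0.65445 half-lives.
t = n × t½ = 0.65445 × 1.26 ≈ 0.82464 minutes.

0.825 minutes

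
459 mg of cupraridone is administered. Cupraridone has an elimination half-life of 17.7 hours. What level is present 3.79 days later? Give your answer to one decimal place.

Convert the elapsed time: 3.79 days = 90.96 hours.
Number of half-lives: n = 90.96/17.7 ≈ 5.139.
Remaining = 459 × (1/2)^5.139 = 459 × 0.02838 ≈ 13.026 mg.

13.0 mg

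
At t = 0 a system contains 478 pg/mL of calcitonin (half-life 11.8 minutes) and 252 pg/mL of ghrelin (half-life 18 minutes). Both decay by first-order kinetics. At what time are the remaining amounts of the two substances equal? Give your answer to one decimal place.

31.6 minutes

Set 478·(1/2)^(t/11.8) = 252·(1/2)^(t/18).
Taking log₂: log₂(478/252) = t·(1/11.8 − 1/18).
log₂(1.8968) = 0.92359; 1/11.8 − 1/18 = 0.02919.
t = 0.92359 / 0.02919 ≈ 31.64 minutes.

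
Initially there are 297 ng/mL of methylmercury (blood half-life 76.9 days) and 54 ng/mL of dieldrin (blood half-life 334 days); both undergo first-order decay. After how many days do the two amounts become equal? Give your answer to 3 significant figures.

246 days

Set 297·(1/2)^(t/76.9) = 54·(1/2)^(t/334).
Taking log₂: log₂(297/54) = t·(1/76.9 − 1/334).
log₂(5.5) = 2.4594; 1/76.9 − 1/334 = 0.01001.
t = 2.4594 / 0.01001 ≈ 245.7 days.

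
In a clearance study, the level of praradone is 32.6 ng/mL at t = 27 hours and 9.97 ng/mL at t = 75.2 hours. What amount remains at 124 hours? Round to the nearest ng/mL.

Over Δt = 75.2 − 27 = 48.2 hours, the level fell by a factor of 32.6/9.97 ≈ 3.2698.
n = log₂(3.2698) ≈ 1.7092 half-lives, so t½ = 48.2/1.7092 ≈ 28.2 hours.
From t = 75.2 to t = 124: 9.97 × (1/2)^((124−75.2)/28.2) ≈ 3.0045 ng/mL.

3 ng/mL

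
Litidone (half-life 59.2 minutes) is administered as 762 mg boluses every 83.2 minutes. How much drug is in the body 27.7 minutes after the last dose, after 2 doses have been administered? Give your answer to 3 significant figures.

The 2 doses were given 110.9, 27.7 minutes ago.
Total = 762·(1/2)^(110.9/59.2) + 762·(1/2)^(27.7/59.2)
      = 207.99 + 550.94 ≈ 758.92 mg.

759 mg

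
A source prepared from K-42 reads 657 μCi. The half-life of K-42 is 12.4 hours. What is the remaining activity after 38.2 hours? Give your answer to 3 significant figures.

77.7 μCi

Number of half-lives: n = 38.2/12.4 ≈ 3.0806.
Remaining = 657 × (1/2)^3.0806 = 657 × 0.1182 ≈ 77.66 μCi.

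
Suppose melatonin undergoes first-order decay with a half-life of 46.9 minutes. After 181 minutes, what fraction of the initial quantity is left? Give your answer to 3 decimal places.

n = 181/46.9 ≈ 3.8593 half-lives.
Fraction remaining = (1/2)^3.8593 ≈ 0.068904.

0.069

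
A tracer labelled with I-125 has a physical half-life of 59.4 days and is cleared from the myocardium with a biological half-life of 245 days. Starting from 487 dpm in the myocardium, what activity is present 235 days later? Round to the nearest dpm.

1/t_eff = 1/t_phys + 1/t_biol = 1/59.4 + 1/245 = 0.020917 per day.
t_eff = 59.4 × 245 / (59.4 + 245) ≈ 47.809 days.
Remaining = 487 × (1/2)^(235/47.809) = 487 × (1/2)^4.9154 ≈ 16.138 dpm.

16 dpm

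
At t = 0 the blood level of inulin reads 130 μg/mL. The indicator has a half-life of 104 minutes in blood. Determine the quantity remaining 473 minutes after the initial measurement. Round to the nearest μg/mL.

6 μg/mL

Number of half-lives: n = 473/104 ≈ 4.5481.
Remaining = 130 × (1/2)^4.5481 = 130 × 0.042746 ≈ 5.5569 μg/mL.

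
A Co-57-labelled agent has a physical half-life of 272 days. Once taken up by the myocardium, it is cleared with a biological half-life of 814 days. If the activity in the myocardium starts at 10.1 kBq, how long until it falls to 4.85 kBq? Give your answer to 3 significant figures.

1/t_eff = 1/t_phys + 1/t_biol = 1/272 + 1/814 = 0.004905 per day.
t_eff = 272 × 814 / (272 + 814) ≈ 203.87 days.
n = log₂(10.1/4.85) ≈ 1.0583; t = 1.0583 × 203.87 ≈ 215.76 days.

216 days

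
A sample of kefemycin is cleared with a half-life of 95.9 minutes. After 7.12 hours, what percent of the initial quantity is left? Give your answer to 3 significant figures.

4.56%

7.12 hours = 427.2 minutes.
n = 427.2/95.9 ≈ 4.4546 half-lives.
Fraction remaining = (1/2)^4.4546 ≈ 0.045606, i.e. 4.5606%.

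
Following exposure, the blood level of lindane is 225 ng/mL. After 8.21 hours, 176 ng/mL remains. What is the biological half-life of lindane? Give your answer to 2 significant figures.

A/A₀ = 176/225 ≈ 0.78222.
n = log₂(1.2784) ≈ 0.35435 half-lives elapsed in 8.21 hours.
t½ = 8.21/0.35435 ≈ 23.169 hours.

23 hours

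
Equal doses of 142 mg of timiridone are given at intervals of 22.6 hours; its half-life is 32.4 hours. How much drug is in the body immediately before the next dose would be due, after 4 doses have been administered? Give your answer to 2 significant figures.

The 4 doses were given 90.4, 67.8, 45.2, 22.6 hours ago.
Total = 142·(1/2)^(90.4/32.4) + 142·(1/2)^(67.8/32.4) + 142·(1/2)^(45.2/32.4) + 142·(1/2)^(22.6/32.4)
      = 20.529 + 33.293 + 53.992 + 87.561 ≈ 195.38 mg.

200 mg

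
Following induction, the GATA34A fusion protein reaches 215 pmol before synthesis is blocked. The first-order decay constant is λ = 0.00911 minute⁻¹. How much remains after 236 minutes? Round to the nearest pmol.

25 pmol

t½ = ln 2 / λ = 0.69315 / 0.00911 ≈ 76.086 minutes.
Number of half-lives: n = 236/76.086 ≈ 3.1017.
Remaining = 215 × (1/2)^3.1017 = 215 × 0.11649 ≈ 25.045 pmol.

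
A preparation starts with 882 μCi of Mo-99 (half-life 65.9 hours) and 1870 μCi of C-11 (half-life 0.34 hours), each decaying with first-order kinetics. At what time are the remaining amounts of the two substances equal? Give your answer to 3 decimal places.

Set 882·(1/2)^(t/65.9) = 1870·(1/2)^(t/0.34).
Taking log₂: log₂(882/1870) = t·(1/65.9 − 1/0.34).
log₂(0.47166) = -1.0842; 1/65.9 − 1/0.34 = -2.926.
t = -1.0842 / -2.926 ≈ 0.37054 hours.

0.371 hours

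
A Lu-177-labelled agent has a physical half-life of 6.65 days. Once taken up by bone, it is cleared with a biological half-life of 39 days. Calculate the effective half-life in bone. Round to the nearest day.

6 days

1/t_eff = 1/t_phys + 1/t_biol = 1/6.65 + 1/39 = 0.17602 per day.
t_eff = 6.65 × 39 / (6.65 + 39) ≈ 5.6813 days.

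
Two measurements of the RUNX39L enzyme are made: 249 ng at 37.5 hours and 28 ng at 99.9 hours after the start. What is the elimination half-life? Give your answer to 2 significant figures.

20 hours

Over Δt = 99.9 − 37.5 = 62.4 hours, the level fell by a factor of 249/28 ≈ 8.8929.
n = log₂(8.8929) ≈ 3.1526 half-lives, so t½ = 62.4/3.1526 ≈ 19.793 hours.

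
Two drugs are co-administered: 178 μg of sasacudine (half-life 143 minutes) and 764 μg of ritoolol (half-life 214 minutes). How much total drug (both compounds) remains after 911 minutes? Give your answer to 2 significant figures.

42 μg

sasacudine: 178 × (1/2)^(911/143) = 178 × (1/2)^6.3706 ≈ 2.1511 μg.
ritoolol: 764 × (1/2)^(911/214) = 764 × (1/2)^4.257 ≈ 39.958 μg.
Total = 2.1511 + 39.958 ≈ 42.109 μg.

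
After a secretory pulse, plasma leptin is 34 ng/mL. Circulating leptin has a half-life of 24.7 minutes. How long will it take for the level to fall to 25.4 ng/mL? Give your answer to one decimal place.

Fraction remaining = 25.4/34 ≈ 0.74706.
n = log₂(34/25.4) = ln(1.3386)/ln 2 ≈ 0.42071 half-lives.
t = n × t½ = 0.42071 × 24.7 ≈ 10.391 minutes.

10.4 minutes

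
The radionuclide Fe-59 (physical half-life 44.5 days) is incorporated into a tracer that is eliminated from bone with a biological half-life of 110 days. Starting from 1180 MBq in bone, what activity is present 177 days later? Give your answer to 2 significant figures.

25 MBq

1/t_eff = 1/t_phys + 1/t_biol = 1/44.5 + 1/110 = 0.031563 per day.
t_eff = 44.5 × 110 / (44.5 + 110) ≈ 31.683 days.
Remaining = 1180 × (1/2)^(177/31.683) = 1180 × (1/2)^5.5866 ≈ 24.555 MBq.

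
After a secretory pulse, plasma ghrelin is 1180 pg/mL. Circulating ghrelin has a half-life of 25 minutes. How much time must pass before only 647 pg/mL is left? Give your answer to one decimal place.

Fraction remaining = 647/1180 ≈ 0.54831.
n = log₂(1180/647) = ln(1.8238)/ln 2 ≈ 0.86695 half-lives.
t = n × t½ = 0.86695 × 25 ≈ 21.674 minutes.

21.7 minutes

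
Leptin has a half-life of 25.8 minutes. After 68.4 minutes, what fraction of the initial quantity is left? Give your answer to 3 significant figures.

0.159

n = 68.4/25.8 ≈ 2.6512 half-lives.
Fraction remaining = (1/2)^2.6512 ≈ 0.15919.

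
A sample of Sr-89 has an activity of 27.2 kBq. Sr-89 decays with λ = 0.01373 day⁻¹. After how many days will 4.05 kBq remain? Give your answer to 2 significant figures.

t½ = ln 2 / λ = 0.69315 / 0.01373 ≈ 50.484 days.
Fraction remaining = 4.05/27.2 ≈ 0.1489.
n = log₂(27.2/4.05) = ln(6.716)/ln 2 ≈ 2.7476 half-lives.
t = n × t½ = 2.7476 × 50.484 ≈ 138.71 days.

140 days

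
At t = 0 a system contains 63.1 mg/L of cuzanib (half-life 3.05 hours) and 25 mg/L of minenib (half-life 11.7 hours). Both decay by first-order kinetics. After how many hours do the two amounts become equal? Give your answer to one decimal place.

Set 63.1·(1/2)^(t/3.05) = 25·(1/2)^(t/11.7).
Taking log₂: log₂(63.1/25) = t·(1/3.05 − 1/11.7).
log₂(2.524) = 1.3357; 1/3.05 − 1/11.7 = 0.2424.
t = 1.3357 / 0.2424 ≈ 5.5104 hours.

5.5 hours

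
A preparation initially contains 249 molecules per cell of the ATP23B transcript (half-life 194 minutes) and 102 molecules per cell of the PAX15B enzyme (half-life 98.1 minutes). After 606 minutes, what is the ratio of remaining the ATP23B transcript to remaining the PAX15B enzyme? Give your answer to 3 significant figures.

ATP23B transcript: 249 × (1/2)^(606/194) = 249 × (1/2)^3.1237 ≈ 28.567 molecules per cell.
PAX15B enzyme: 102 × (1/2)^(606/98.1) = 102 × (1/2)^6.1774 ≈ 1.4094 molecules per cell.
Ratio ≈ 28.567 / 1.4094 ≈ 20.269.

20.3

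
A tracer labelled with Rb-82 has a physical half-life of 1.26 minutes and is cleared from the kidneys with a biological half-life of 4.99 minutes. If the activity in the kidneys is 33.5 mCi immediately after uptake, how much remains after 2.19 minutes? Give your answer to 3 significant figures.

7.41 mCi

1/t_eff = 1/t_phys + 1/t_biol = 1/1.26 + 1/4.99 = 0.99405 per minute.
t_eff = 1.26 × 4.99 / (1.26 + 4.99) ≈ 1.006 minutes.
Remaining = 33.5 × (1/2)^(2.19/1.006) = 33.5 × (1/2)^2.177 ≈ 7.4082 mCi.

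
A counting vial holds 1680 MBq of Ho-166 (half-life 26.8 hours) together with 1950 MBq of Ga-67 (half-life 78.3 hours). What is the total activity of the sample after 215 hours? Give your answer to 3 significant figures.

Ho-166: 1680 × (1/2)^(215/26.8) = 1680 × (1/2)^8.0224 ≈ 6.4614 MBq.
Ga-67: 1950 × (1/2)^(215/78.3) = 1950 × (1/2)^2.7458 ≈ 290.7 MBq.
Total = 6.4614 + 290.7 ≈ 297.17 MBq.

297 MBq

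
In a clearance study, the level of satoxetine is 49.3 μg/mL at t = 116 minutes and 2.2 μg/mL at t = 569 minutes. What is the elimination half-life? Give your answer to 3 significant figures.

Over Δt = 569 − 116 = 453 minutes, the level fell by a factor of 49.3/2.2 ≈ 22.409.
n = log₂(22.409) ≈ 4.486 half-lives, so t½ = 453/4.486 ≈ 100.98 minutes.

101 minutes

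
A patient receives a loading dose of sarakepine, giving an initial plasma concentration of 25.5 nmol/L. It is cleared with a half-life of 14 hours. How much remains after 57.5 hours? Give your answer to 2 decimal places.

1.48 nmol/L

Number of half-lives: n = 57.5/14 ≈ 4.1071.
Remaining = 25.5 × (1/2)^4.1071 = 25.5 × 0.058027 ≈ 1.4797 nmol/L.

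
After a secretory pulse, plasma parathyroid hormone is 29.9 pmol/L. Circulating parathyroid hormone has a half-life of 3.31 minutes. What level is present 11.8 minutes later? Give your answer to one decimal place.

2.5 pmol/L

Number of half-lives: n = 11.8/3.31 ≈ 3.565.
Remaining = 29.9 × (1/2)^3.565 = 29.9 × 0.084497 ≈ 2.5265 pmol/L.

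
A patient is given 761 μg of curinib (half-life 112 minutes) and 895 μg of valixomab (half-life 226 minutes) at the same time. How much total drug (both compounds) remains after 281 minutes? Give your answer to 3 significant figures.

curinib: 761 × (1/2)^(281/112) = 761 × (1/2)^2.5089 ≈ 133.7 μg.
valixomab: 895 × (1/2)^(281/226) = 895 × (1/2)^1.2434 ≈ 378.04 μg.
Total = 133.7 + 378.04 ≈ 511.73 μg.

512 μg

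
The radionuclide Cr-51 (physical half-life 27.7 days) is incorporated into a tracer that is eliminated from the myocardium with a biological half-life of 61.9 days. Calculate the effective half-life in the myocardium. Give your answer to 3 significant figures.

19.1 days

1/t_eff = 1/t_phys + 1/t_biol = 1/27.7 + 1/61.9 = 0.052256 per day.
t_eff = 27.7 × 61.9 / (27.7 + 61.9) ≈ 19.136 days.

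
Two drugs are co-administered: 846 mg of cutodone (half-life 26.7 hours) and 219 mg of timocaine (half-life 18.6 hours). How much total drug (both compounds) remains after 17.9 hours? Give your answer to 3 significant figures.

cutodone: 846 × (1/2)^(17.9/26.7) = 846 × (1/2)^0.67041 ≈ 531.56 mg.
timocaine: 219 × (1/2)^(17.9/18.6) = 219 × (1/2)^0.96237 ≈ 112.39 mg.
Total = 531.56 + 112.39 ≈ 643.96 mg.

644 mg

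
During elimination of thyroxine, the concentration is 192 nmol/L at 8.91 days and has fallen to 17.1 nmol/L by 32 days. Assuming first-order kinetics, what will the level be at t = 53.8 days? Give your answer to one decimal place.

1.7 nmol/L

Over Δt = 32 − 8.91 = 23.09 days, the level fell by a factor of 192/17.1 ≈ 11.228.
n = log₂(11.228) ≈ 3.489 half-lives, so t½ = 23.09/3.489 ≈ 6.6179 days.
From t = 32 to t = 53.8: 17.1 × (1/2)^((53.8−32)/6.6179) ≈ 1.7433 nmol/L.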